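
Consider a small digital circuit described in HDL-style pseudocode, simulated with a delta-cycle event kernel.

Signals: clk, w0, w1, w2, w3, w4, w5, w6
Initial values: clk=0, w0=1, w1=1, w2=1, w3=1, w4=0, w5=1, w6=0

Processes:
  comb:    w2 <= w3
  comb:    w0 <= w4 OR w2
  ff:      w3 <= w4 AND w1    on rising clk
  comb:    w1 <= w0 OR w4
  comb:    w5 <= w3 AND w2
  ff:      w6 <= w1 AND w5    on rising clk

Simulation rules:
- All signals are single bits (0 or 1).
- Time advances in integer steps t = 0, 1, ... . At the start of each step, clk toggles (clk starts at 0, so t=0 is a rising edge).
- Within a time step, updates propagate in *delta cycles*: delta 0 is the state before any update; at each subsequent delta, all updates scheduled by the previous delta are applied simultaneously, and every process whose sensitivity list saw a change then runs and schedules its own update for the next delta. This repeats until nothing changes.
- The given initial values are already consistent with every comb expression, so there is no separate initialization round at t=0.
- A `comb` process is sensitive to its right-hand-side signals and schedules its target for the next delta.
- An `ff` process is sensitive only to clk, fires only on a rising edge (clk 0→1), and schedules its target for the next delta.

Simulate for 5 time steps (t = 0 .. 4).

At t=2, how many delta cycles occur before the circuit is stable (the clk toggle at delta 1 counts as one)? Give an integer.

2

t=0 Δ0: clk=0 w5=1 w1=1 w0=1 w2=1 w4=0 w3=1 w6=0
  Δ1: clk:0→1
  Δ2: w3:1→0, w6:0→1
  Δ3: w5:1→0, w2:1→0
  Δ4: w0:1→0
  Δ5: w1:1→0
  (5Δ to stable)
t=1 Δ0: clk=1 w5=0 w1=0 w0=0 w2=0 w4=0 w3=0 w6=1
  Δ1: clk:1→0
  (1Δ to stable)
t=2 Δ0: clk=0 w5=0 w1=0 w0=0 w2=0 w4=0 w3=0 w6=1
  Δ1: clk:0→1
  Δ2: w6:1→0
  (2Δ to stable)
t=3 Δ0: clk=1 w5=0 w1=0 w0=0 w2=0 w4=0 w3=0 w6=0
  Δ1: clk:1→0
  (1Δ to stable)
t=4 Δ0: clk=0 w5=0 w1=0 w0=0 w2=0 w4=0 w3=0 w6=0
  Δ1: clk:0→1
  (1Δ to stable)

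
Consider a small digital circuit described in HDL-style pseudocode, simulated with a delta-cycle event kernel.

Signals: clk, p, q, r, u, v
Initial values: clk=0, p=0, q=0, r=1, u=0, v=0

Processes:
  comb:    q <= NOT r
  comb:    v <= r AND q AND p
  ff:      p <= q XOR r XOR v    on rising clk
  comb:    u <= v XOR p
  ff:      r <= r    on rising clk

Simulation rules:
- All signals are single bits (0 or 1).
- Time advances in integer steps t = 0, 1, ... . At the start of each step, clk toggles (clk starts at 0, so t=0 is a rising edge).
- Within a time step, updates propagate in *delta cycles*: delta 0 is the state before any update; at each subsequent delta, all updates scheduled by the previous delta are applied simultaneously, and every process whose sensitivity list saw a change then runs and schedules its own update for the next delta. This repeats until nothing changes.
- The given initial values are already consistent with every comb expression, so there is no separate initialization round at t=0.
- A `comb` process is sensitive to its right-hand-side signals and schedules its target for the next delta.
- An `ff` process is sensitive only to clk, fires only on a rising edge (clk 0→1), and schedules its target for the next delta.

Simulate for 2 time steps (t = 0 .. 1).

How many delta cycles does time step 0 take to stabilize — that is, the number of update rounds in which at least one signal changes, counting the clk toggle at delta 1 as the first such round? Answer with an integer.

t0.Δ0 v=0 p=0 q=0 r=1 clk=0 u=0
t0.Δ1 v=0 p=0 q=0 r=1 clk=1 u=0
t0.Δ2 v=0 p=1 q=0 r=1 clk=1 u=0
t0.Δ3 v=0 p=1 q=0 r=1 clk=1 u=1
t1.Δ0 v=0 p=1 q=0 r=1 clk=1 u=1
t1.Δ1 v=0 p=1 q=0 r=1 clk=0 u=1

3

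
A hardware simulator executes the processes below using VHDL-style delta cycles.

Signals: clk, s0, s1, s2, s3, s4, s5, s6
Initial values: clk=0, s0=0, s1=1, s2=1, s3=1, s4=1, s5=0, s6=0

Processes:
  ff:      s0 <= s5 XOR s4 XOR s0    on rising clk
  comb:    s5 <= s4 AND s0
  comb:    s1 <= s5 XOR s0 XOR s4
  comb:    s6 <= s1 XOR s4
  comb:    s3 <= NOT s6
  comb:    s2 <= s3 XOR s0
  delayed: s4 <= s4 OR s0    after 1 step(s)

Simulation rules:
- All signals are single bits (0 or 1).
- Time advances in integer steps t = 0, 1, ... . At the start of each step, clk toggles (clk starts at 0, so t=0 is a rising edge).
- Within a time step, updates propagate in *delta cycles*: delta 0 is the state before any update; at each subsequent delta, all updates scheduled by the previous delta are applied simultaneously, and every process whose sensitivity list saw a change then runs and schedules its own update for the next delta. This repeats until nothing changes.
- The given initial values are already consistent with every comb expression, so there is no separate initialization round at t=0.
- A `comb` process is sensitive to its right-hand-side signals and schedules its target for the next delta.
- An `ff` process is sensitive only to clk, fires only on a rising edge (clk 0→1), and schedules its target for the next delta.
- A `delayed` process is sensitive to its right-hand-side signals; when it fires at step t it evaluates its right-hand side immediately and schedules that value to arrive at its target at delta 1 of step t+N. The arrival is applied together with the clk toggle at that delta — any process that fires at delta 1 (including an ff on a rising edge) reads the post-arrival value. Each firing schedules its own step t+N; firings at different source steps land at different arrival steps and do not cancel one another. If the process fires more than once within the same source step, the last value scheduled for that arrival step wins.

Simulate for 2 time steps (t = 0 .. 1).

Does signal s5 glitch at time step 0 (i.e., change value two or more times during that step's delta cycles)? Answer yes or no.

[bits: s5,s6,s3,s4,s0,s1,clk,s2]
t=0: Δ0=00110101 Δ1=00110111 Δ2=00111111 Δ3=10111010 Δ4=11111110 Δ5=10011110 Δ6=10111111 Δ7=10111110 | 7Δ
t=1: Δ0=10111110 Δ1=10111100 | 1Δ

no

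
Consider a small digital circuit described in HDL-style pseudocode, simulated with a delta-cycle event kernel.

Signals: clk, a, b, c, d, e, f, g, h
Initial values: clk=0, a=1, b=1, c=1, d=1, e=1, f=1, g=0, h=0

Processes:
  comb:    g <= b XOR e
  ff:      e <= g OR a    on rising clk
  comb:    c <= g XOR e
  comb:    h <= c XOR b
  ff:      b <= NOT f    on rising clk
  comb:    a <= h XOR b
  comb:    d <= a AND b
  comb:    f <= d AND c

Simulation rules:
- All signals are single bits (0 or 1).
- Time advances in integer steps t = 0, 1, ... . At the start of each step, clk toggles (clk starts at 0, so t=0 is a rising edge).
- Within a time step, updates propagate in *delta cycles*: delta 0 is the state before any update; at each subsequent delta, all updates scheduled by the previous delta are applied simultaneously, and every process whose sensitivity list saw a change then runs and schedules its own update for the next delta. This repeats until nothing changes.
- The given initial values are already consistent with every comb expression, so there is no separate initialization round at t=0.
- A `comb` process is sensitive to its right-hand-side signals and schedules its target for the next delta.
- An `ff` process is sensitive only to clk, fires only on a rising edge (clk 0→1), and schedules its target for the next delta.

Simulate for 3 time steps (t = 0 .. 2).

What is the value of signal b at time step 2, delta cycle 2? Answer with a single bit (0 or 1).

1

t0.Δ0 c=1 clk=0 e=1 g=0 h=0 f=1 b=1 d=1 a=1
t0.Δ1 c=1 clk=1 e=1 g=0 h=0 f=1 b=1 d=1 a=1
t0.Δ2 c=1 clk=1 e=1 g=0 h=0 f=1 b=0 d=1 a=1
t0.Δ3 c=1 clk=1 e=1 g=1 h=1 f=1 b=0 d=0 a=0
t0.Δ4 c=0 clk=1 e=1 g=1 h=1 f=0 b=0 d=0 a=1
t0.Δ5 c=0 clk=1 e=1 g=1 h=0 f=0 b=0 d=0 a=1
t0.Δ6 c=0 clk=1 e=1 g=1 h=0 f=0 b=0 d=0 a=0
t1.Δ0 c=0 clk=1 e=1 g=1 h=0 f=0 b=0 d=0 a=0
t1.Δ1 c=0 clk=0 e=1 g=1 h=0 f=0 b=0 d=0 a=0
t2.Δ0 c=0 clk=0 e=1 g=1 h=0 f=0 b=0 d=0 a=0
t2.Δ1 c=0 clk=1 e=1 g=1 h=0 f=0 b=0 d=0 a=0
t2.Δ2 c=0 clk=1 e=1 g=1 h=0 f=0 b=1 d=0 a=0
t2.Δ3 c=0 clk=1 e=1 g=0 h=1 f=0 b=1 d=0 a=1
t2.Δ4 c=1 clk=1 e=1 g=0 h=1 f=0 b=1 d=1 a=0
t2.Δ5 c=1 clk=1 e=1 g=0 h=0 f=1 b=1 d=0 a=0
t2.Δ6 c=1 clk=1 e=1 g=0 h=0 f=0 b=1 d=0 a=1
t2.Δ7 c=1 clk=1 e=1 g=0 h=0 f=0 b=1 d=1 a=1
t2.Δ8 c=1 clk=1 e=1 g=0 h=0 f=1 b=1 d=1 a=1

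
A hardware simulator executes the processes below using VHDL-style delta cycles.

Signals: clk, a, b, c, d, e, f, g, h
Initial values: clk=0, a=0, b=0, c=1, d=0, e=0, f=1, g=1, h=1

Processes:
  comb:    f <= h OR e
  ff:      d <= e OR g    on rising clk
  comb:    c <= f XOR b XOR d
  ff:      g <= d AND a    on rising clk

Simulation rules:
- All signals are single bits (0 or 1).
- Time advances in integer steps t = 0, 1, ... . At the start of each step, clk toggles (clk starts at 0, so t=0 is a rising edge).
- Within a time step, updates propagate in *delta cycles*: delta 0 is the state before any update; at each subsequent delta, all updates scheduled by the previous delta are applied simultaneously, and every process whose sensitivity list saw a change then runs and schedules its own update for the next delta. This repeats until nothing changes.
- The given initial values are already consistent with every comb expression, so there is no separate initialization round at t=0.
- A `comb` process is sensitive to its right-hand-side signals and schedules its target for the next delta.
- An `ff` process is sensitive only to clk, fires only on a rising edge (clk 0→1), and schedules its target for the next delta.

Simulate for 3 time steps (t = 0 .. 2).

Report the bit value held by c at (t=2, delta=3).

[bits: h,a,clk,f,e,d,b,g,c]
t=0: Δ0=100100011 Δ1=101100011 Δ2=101101001 Δ3=101101000 | 3Δ
t=1: Δ0=101101000 Δ1=100101000 | 1Δ
t=2: Δ0=100101000 Δ1=101101000 Δ2=101100000 Δ3=101100001 | 3Δ

1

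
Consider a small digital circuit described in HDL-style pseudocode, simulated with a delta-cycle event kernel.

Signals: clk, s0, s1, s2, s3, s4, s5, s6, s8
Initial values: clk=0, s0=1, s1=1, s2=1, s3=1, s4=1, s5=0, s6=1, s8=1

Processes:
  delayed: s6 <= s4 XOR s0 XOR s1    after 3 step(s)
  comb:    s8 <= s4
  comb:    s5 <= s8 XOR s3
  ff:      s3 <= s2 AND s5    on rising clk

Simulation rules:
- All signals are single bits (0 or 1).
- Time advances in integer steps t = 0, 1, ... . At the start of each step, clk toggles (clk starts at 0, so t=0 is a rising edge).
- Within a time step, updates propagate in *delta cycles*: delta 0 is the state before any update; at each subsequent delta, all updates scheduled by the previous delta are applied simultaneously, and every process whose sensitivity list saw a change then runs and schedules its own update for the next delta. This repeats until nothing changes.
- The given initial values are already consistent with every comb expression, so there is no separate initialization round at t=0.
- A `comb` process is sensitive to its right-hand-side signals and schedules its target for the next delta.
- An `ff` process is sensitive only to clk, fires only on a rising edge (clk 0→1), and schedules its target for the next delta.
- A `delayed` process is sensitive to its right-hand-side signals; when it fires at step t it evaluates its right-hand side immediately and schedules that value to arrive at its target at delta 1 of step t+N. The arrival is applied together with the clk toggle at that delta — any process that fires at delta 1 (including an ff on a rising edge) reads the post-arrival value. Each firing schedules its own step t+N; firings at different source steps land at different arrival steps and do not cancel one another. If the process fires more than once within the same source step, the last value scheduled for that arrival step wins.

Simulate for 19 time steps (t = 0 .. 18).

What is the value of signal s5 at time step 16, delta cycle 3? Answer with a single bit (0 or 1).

[bits: s1,s3,s6,s8,s5,s4,s2,s0,clk]
t=0: Δ0=111101110 Δ1=111101111 Δ2=101101111 Δ3=101111111 | 3Δ
t=1: Δ0=101111111 Δ1=101111110 | 1Δ
t=2: Δ0=101111110 Δ1=101111111 Δ2=111111111 Δ3=111101111 | 3Δ
t=3: Δ0=111101111 Δ1=111101110 | 1Δ
t=4: Δ0=111101110 Δ1=111101111 Δ2=101101111 Δ3=101111111 | 3Δ
t=5: Δ0=101111111 Δ1=101111110 | 1Δ
t=6: Δ0=101111110 Δ1=101111111 Δ2=111111111 Δ3=111101111 | 3Δ
t=7: Δ0=111101111 Δ1=111101110 | 1Δ
t=8: Δ0=111101110 Δ1=111101111 Δ2=101101111 Δ3=101111111 | 3Δ
t=9: Δ0=101111111 Δ1=101111110 | 1Δ
t=10: Δ0=101111110 Δ1=101111111 Δ2=111111111 Δ3=111101111 | 3Δ
t=11: Δ0=111101111 Δ1=111101110 | 1Δ
t=12: Δ0=111101110 Δ1=111101111 Δ2=101101111 Δ3=101111111 | 3Δ
t=13: Δ0=101111111 Δ1=101111110 | 1Δ
t=14: Δ0=101111110 Δ1=101111111 Δ2=111111111 Δ3=111101111 | 3Δ
t=15: Δ0=111101111 Δ1=111101110 | 1Δ
t=16: Δ0=111101110 Δ1=111101111 Δ2=101101111 Δ3=101111111 | 3Δ
t=17: Δ0=101111111 Δ1=101111110 | 1Δ
t=18: Δ0=101111110 Δ1=101111111 Δ2=111111111 Δ3=111101111 | 3Δ

1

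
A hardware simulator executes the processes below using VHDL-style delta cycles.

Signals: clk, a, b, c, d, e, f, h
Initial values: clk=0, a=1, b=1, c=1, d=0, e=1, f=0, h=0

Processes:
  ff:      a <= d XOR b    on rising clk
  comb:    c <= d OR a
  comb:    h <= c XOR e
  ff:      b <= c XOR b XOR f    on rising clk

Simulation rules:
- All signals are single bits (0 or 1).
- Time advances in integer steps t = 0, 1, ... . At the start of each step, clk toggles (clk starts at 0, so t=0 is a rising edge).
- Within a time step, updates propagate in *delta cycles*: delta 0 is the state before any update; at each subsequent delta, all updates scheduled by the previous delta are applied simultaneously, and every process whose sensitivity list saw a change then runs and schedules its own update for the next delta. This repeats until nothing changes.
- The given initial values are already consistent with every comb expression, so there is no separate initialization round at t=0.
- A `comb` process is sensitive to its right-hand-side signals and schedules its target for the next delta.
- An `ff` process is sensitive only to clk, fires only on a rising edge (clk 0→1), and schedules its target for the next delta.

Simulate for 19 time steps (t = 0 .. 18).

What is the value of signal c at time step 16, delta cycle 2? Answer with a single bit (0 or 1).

0

t=0 Δ0: clk=0 d=0 a=1 b=1 c=1 f=0 h=0 e=1
  Δ1: clk:0→1
  Δ2: b:1→0
  (2Δ to stable)
t=1 Δ0: clk=1 d=0 a=1 b=0 c=1 f=0 h=0 e=1
  Δ1: clk:1→0
  (1Δ to stable)
t=2 Δ0: clk=0 d=0 a=1 b=0 c=1 f=0 h=0 e=1
  Δ1: clk:0→1
  Δ2: a:1→0, b:0→1
  Δ3: c:1→0
  Δ4: h:0→1
  (4Δ to stable)
t=3 Δ0: clk=1 d=0 a=0 b=1 c=0 f=0 h=1 e=1
  Δ1: clk:1→0
  (1Δ to stable)
t=4 Δ0: clk=0 d=0 a=0 b=1 c=0 f=0 h=1 e=1
  Δ1: clk:0→1
  Δ2: a:0→1
  Δ3: c:0→1
  Δ4: h:1→0
  (4Δ to stable)
t=5 Δ0: clk=1 d=0 a=1 b=1 c=1 f=0 h=0 e=1
  Δ1: clk:1→0
  (1Δ to stable)
t=6 Δ0: clk=0 d=0 a=1 b=1 c=1 f=0 h=0 e=1
  Δ1: clk:0→1
  Δ2: b:1→0
  (2Δ to stable)
t=7 Δ0: clk=1 d=0 a=1 b=0 c=1 f=0 h=0 e=1
  Δ1: clk:1→0
  (1Δ to stable)
t=8 Δ0: clk=0 d=0 a=1 b=0 c=1 f=0 h=0 e=1
  Δ1: clk:0→1
  Δ2: a:1→0, b:0→1
  Δ3: c:1→0
  Δ4: h:0→1
  (4Δ to stable)
t=9 Δ0: clk=1 d=0 a=0 b=1 c=0 f=0 h=1 e=1
  Δ1: clk:1→0
  (1Δ to stable)
t=10 Δ0: clk=0 d=0 a=0 b=1 c=0 f=0 h=1 e=1
  Δ1: clk:0→1
  Δ2: a:0→1
  Δ3: c:0→1
  Δ4: h:1→0
  (4Δ to stable)
t=11 Δ0: clk=1 d=0 a=1 b=1 c=1 f=0 h=0 e=1
  Δ1: clk:1→0
  (1Δ to stable)
t=12 Δ0: clk=0 d=0 a=1 b=1 c=1 f=0 h=0 e=1
  Δ1: clk:0→1
  Δ2: b:1→0
  (2Δ to stable)
t=13 Δ0: clk=1 d=0 a=1 b=0 c=1 f=0 h=0 e=1
  Δ1: clk:1→0
  (1Δ to stable)
t=14 Δ0: clk=0 d=0 a=1 b=0 c=1 f=0 h=0 e=1
  Δ1: clk:0→1
  Δ2: a:1→0, b:0→1
  Δ3: c:1→0
  Δ4: h:0→1
  (4Δ to stable)
t=15 Δ0: clk=1 d=0 a=0 b=1 c=0 f=0 h=1 e=1
  Δ1: clk:1→0
  (1Δ to stable)
t=16 Δ0: clk=0 d=0 a=0 b=1 c=0 f=0 h=1 e=1
  Δ1: clk:0→1
  Δ2: a:0→1
  Δ3: c:0→1
  Δ4: h:1→0
  (4Δ to stable)
t=17 Δ0: clk=1 d=0 a=1 b=1 c=1 f=0 h=0 e=1
  Δ1: clk:1→0
  (1Δ to stable)
t=18 Δ0: clk=0 d=0 a=1 b=1 c=1 f=0 h=0 e=1
  Δ1: clk:0→1
  Δ2: b:1→0
  (2Δ to stable)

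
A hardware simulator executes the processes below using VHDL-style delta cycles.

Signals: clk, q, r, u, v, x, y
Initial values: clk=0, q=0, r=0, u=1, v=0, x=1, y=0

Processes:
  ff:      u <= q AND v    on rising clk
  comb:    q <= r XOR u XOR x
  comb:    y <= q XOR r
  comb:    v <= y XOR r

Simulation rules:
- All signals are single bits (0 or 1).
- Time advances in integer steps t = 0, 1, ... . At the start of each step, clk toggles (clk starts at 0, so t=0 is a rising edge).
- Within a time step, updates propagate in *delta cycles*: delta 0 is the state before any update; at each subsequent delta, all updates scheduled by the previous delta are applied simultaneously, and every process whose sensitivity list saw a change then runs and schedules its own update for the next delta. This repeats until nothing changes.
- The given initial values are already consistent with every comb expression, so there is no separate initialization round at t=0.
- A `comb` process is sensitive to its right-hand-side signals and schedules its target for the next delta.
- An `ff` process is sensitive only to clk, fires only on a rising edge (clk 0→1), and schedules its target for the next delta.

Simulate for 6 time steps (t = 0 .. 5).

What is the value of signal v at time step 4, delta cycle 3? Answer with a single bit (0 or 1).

t0.Δ0 x=1 r=0 v=0 clk=0 q=0 y=0 u=1
t0.Δ1 x=1 r=0 v=0 clk=1 q=0 y=0 u=1
t0.Δ2 x=1 r=0 v=0 clk=1 q=0 y=0 u=0
t0.Δ3 x=1 r=0 v=0 clk=1 q=1 y=0 u=0
t0.Δ4 x=1 r=0 v=0 clk=1 q=1 y=1 u=0
t0.Δ5 x=1 r=0 v=1 clk=1 q=1 y=1 u=0
t1.Δ0 x=1 r=0 v=1 clk=1 q=1 y=1 u=0
t1.Δ1 x=1 r=0 v=1 clk=0 q=1 y=1 u=0
t2.Δ0 x=1 r=0 v=1 clk=0 q=1 y=1 u=0
t2.Δ1 x=1 r=0 v=1 clk=1 q=1 y=1 u=0
t2.Δ2 x=1 r=0 v=1 clk=1 q=1 y=1 u=1
t2.Δ3 x=1 r=0 v=1 clk=1 q=0 y=1 u=1
t2.Δ4 x=1 r=0 v=1 clk=1 q=0 y=0 u=1
t2.Δ5 x=1 r=0 v=0 clk=1 q=0 y=0 u=1
t3.Δ0 x=1 r=0 v=0 clk=1 q=0 y=0 u=1
t3.Δ1 x=1 r=0 v=0 clk=0 q=0 y=0 u=1
t4.Δ0 x=1 r=0 v=0 clk=0 q=0 y=0 u=1
t4.Δ1 x=1 r=0 v=0 clk=1 q=0 y=0 u=1
t4.Δ2 x=1 r=0 v=0 clk=1 q=0 y=0 u=0
t4.Δ3 x=1 r=0 v=0 clk=1 q=1 y=0 u=0
t4.Δ4 x=1 r=0 v=0 clk=1 q=1 y=1 u=0
t4.Δ5 x=1 r=0 v=1 clk=1 q=1 y=1 u=0
t5.Δ0 x=1 r=0 v=1 clk=1 q=1 y=1 u=0
t5.Δ1 x=1 r=0 v=1 clk=0 q=1 y=1 u=0

0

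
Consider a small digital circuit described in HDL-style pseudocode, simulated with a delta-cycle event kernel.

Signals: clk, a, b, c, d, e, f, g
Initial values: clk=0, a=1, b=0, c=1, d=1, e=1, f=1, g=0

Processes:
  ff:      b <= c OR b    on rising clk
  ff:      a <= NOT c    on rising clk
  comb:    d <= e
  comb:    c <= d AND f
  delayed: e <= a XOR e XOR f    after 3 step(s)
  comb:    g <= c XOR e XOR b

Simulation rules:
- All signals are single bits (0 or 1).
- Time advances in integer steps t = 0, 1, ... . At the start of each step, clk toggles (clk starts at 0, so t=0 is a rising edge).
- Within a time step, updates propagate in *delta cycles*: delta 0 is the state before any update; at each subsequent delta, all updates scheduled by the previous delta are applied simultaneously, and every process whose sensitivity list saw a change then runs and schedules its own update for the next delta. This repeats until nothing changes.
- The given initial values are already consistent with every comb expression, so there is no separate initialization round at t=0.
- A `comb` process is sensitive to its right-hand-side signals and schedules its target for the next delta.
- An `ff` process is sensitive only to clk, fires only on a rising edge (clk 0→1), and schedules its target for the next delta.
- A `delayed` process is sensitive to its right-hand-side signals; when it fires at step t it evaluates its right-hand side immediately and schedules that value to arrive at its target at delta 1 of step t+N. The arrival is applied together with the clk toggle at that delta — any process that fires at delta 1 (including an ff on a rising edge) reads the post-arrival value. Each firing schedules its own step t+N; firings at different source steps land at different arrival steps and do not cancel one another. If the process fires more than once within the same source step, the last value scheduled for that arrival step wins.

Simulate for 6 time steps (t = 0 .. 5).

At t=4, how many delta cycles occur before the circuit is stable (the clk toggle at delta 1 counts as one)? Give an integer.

t0.Δ0 e=1 g=0 d=1 c=1 a=1 b=0 clk=0 f=1
t0.Δ1 e=1 g=0 d=1 c=1 a=1 b=0 clk=1 f=1
t0.Δ2 e=1 g=0 d=1 c=1 a=0 b=1 clk=1 f=1
t0.Δ3 e=1 g=1 d=1 c=1 a=0 b=1 clk=1 f=1
t1.Δ0 e=1 g=1 d=1 c=1 a=0 b=1 clk=1 f=1
t1.Δ1 e=1 g=1 d=1 c=1 a=0 b=1 clk=0 f=1
t2.Δ0 e=1 g=1 d=1 c=1 a=0 b=1 clk=0 f=1
t2.Δ1 e=1 g=1 d=1 c=1 a=0 b=1 clk=1 f=1
t3.Δ0 e=1 g=1 d=1 c=1 a=0 b=1 clk=1 f=1
t3.Δ1 e=0 g=1 d=1 c=1 a=0 b=1 clk=0 f=1
t3.Δ2 e=0 g=0 d=0 c=1 a=0 b=1 clk=0 f=1
t3.Δ3 e=0 g=0 d=0 c=0 a=0 b=1 clk=0 f=1
t3.Δ4 e=0 g=1 d=0 c=0 a=0 b=1 clk=0 f=1
t4.Δ0 e=0 g=1 d=0 c=0 a=0 b=1 clk=0 f=1
t4.Δ1 e=0 g=1 d=0 c=0 a=0 b=1 clk=1 f=1
t4.Δ2 e=0 g=1 d=0 c=0 a=1 b=1 clk=1 f=1
t5.Δ0 e=0 g=1 d=0 c=0 a=1 b=1 clk=1 f=1
t5.Δ1 e=0 g=1 d=0 c=0 a=1 b=1 clk=0 f=1

2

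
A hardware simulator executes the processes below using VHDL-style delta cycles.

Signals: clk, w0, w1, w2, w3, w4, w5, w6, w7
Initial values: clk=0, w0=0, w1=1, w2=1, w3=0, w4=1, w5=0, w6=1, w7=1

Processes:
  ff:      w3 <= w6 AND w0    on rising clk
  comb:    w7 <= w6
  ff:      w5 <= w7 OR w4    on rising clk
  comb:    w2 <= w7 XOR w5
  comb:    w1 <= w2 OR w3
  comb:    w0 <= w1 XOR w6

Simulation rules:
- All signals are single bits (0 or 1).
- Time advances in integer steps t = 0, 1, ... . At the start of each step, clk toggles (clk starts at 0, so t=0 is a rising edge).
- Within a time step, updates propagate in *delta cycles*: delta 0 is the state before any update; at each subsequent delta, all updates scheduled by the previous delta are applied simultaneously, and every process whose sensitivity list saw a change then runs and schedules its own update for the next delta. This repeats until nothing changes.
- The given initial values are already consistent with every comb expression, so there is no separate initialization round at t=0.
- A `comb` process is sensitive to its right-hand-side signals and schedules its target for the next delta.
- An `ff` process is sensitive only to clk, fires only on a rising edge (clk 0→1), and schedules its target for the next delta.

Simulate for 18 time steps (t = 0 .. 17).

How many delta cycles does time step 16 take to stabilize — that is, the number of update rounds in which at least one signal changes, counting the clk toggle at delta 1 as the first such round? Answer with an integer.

[bits: clk,w2,w6,w3,w4,w0,w1,w5,w7]
t=0: Δ0=011010101 Δ1=111010101 Δ2=111010111 Δ3=101010111 Δ4=101010011 Δ5=101011011 | 5Δ
t=1: Δ0=101011011 Δ1=001011011 | 1Δ
t=2: Δ0=001011011 Δ1=101011011 Δ2=101111011 Δ3=101111111 Δ4=101110111 | 4Δ
t=3: Δ0=101110111 Δ1=001110111 | 1Δ
t=4: Δ0=001110111 Δ1=101110111 Δ2=101010111 Δ3=101010011 Δ4=101011011 | 4Δ
t=5: Δ0=101011011 Δ1=001011011 | 1Δ
t=6: Δ0=001011011 Δ1=101011011 Δ2=101111011 Δ3=101111111 Δ4=101110111 | 4Δ
t=7: Δ0=101110111 Δ1=001110111 | 1Δ
t=8: Δ0=001110111 Δ1=101110111 Δ2=101010111 Δ3=101010011 Δ4=101011011 | 4Δ
t=9: Δ0=101011011 Δ1=001011011 | 1Δ
t=10: Δ0=001011011 Δ1=101011011 Δ2=101111011 Δ3=101111111 Δ4=101110111 | 4Δ
t=11: Δ0=101110111 Δ1=001110111 | 1Δ
t=12: Δ0=001110111 Δ1=101110111 Δ2=101010111 Δ3=101010011 Δ4=101011011 | 4Δ
t=13: Δ0=101011011 Δ1=001011011 | 1Δ
t=14: Δ0=001011011 Δ1=101011011 Δ2=101111011 Δ3=101111111 Δ4=101110111 | 4Δ
t=15: Δ0=101110111 Δ1=001110111 | 1Δ
t=16: Δ0=001110111 Δ1=101110111 Δ2=101010111 Δ3=101010011 Δ4=101011011 | 4Δ
t=17: Δ0=101011011 Δ1=001011011 | 1Δ

4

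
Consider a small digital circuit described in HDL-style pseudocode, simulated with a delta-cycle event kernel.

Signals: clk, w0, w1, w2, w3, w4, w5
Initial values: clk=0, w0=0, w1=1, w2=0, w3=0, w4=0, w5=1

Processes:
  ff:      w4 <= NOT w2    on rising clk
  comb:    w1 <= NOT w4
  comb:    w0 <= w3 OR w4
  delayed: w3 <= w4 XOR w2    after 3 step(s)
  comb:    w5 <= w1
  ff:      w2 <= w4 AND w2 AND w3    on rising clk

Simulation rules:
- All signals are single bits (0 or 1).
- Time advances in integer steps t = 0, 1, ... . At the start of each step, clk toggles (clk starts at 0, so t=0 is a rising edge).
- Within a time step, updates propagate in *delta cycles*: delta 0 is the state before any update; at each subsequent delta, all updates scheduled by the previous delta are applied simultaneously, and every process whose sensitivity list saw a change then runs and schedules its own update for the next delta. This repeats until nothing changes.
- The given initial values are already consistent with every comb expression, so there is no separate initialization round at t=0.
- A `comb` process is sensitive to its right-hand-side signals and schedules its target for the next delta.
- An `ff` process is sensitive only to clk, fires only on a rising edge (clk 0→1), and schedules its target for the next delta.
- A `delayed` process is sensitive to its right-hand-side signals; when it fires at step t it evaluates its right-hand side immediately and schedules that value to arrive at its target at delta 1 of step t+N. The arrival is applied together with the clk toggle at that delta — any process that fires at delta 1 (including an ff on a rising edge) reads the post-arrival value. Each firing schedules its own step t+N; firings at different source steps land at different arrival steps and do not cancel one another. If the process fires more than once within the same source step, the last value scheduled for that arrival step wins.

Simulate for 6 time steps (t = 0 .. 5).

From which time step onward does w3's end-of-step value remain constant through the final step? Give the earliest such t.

3

[bits: clk,w5,w2,w1,w3,w4,w0]
t=0: Δ0=0101000 Δ1=1101000 Δ2=1101010 Δ3=1100011 Δ4=1000011 | 4Δ
t=1: Δ0=1000011 Δ1=0000011 | 1Δ
t=2: Δ0=0000011 Δ1=1000011 | 1Δ
t=3: Δ0=1000011 Δ1=0000111 | 1Δ
t=4: Δ0=0000111 Δ1=1000111 | 1Δ
t=5: Δ0=1000111 Δ1=0000111 | 1Δ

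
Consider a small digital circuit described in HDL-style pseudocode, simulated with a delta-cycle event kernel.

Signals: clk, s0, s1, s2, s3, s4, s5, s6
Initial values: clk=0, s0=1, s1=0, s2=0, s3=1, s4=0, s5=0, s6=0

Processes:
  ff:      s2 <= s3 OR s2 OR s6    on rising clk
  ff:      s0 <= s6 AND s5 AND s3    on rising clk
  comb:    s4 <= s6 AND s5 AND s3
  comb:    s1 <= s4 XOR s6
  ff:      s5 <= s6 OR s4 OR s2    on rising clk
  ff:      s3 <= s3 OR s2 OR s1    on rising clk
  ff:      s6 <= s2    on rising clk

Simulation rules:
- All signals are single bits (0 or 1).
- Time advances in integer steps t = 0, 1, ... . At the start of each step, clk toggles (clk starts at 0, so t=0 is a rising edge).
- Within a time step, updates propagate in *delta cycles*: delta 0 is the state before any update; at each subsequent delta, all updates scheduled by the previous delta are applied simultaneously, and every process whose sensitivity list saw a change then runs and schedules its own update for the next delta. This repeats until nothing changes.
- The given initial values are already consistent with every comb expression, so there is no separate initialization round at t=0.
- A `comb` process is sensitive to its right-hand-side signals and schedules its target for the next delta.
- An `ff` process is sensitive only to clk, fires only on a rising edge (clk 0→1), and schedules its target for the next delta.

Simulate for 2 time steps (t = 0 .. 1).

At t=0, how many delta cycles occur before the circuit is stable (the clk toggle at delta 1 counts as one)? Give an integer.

2

t0.Δ0 clk=0 s0=1 s3=1 s2=0 s4=0 s6=0 s5=0 s1=0
t0.Δ1 clk=1 s0=1 s3=1 s2=0 s4=0 s6=0 s5=0 s1=0
t0.Δ2 clk=1 s0=0 s3=1 s2=1 s4=0 s6=0 s5=0 s1=0
t1.Δ0 clk=1 s0=0 s3=1 s2=1 s4=0 s6=0 s5=0 s1=0
t1.Δ1 clk=0 s0=0 s3=1 s2=1 s4=0 s6=0 s5=0 s1=0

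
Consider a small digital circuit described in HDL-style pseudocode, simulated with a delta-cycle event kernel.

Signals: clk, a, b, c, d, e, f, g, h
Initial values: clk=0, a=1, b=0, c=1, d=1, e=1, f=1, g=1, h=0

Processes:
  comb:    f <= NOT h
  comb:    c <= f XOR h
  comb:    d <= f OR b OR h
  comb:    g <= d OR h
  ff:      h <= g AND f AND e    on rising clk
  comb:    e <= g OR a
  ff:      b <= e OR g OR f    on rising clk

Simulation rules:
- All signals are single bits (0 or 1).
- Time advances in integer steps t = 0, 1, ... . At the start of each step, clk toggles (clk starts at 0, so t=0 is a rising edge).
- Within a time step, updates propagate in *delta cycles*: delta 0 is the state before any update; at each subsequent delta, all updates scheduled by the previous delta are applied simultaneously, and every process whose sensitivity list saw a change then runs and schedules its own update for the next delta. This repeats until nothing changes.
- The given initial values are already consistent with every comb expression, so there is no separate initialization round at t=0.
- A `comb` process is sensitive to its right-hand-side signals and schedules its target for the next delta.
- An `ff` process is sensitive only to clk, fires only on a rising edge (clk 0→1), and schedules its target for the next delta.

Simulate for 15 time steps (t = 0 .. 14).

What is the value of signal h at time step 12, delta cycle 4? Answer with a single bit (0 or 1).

t0.Δ0 a=1 f=1 c=1 g=1 h=0 d=1 e=1 clk=0 b=0
t0.Δ1 a=1 f=1 c=1 g=1 h=0 d=1 e=1 clk=1 b=0
t0.Δ2 a=1 f=1 c=1 g=1 h=1 d=1 e=1 clk=1 b=1
t0.Δ3 a=1 f=0 c=0 g=1 h=1 d=1 e=1 clk=1 b=1
t0.Δ4 a=1 f=0 c=1 g=1 h=1 d=1 e=1 clk=1 b=1
t1.Δ0 a=1 f=0 c=1 g=1 h=1 d=1 e=1 clk=1 b=1
t1.Δ1 a=1 f=0 c=1 g=1 h=1 d=1 e=1 clk=0 b=1
t2.Δ0 a=1 f=0 c=1 g=1 h=1 d=1 e=1 clk=0 b=1
t2.Δ1 a=1 f=0 c=1 g=1 h=1 d=1 e=1 clk=1 b=1
t2.Δ2 a=1 f=0 c=1 g=1 h=0 d=1 e=1 clk=1 b=1
t2.Δ3 a=1 f=1 c=0 g=1 h=0 d=1 e=1 clk=1 b=1
t2.Δ4 a=1 f=1 c=1 g=1 h=0 d=1 e=1 clk=1 b=1
t3.Δ0 a=1 f=1 c=1 g=1 h=0 d=1 e=1 clk=1 b=1
t3.Δ1 a=1 f=1 c=1 g=1 h=0 d=1 e=1 clk=0 b=1
t4.Δ0 a=1 f=1 c=1 g=1 h=0 d=1 e=1 clk=0 b=1
t4.Δ1 a=1 f=1 c=1 g=1 h=0 d=1 e=1 clk=1 b=1
t4.Δ2 a=1 f=1 c=1 g=1 h=1 d=1 e=1 clk=1 b=1
t4.Δ3 a=1 f=0 c=0 g=1 h=1 d=1 e=1 clk=1 b=1
t4.Δ4 a=1 f=0 c=1 g=1 h=1 d=1 e=1 clk=1 b=1
t5.Δ0 a=1 f=0 c=1 g=1 h=1 d=1 e=1 clk=1 b=1
t5.Δ1 a=1 f=0 c=1 g=1 h=1 d=1 e=1 clk=0 b=1
t6.Δ0 a=1 f=0 c=1 g=1 h=1 d=1 e=1 clk=0 b=1
t6.Δ1 a=1 f=0 c=1 g=1 h=1 d=1 e=1 clk=1 b=1
t6.Δ2 a=1 f=0 c=1 g=1 h=0 d=1 e=1 clk=1 b=1
t6.Δ3 a=1 f=1 c=0 g=1 h=0 d=1 e=1 clk=1 b=1
t6.Δ4 a=1 f=1 c=1 g=1 h=0 d=1 e=1 clk=1 b=1
t7.Δ0 a=1 f=1 c=1 g=1 h=0 d=1 e=1 clk=1 b=1
t7.Δ1 a=1 f=1 c=1 g=1 h=0 d=1 e=1 clk=0 b=1
t8.Δ0 a=1 f=1 c=1 g=1 h=0 d=1 e=1 clk=0 b=1
t8.Δ1 a=1 f=1 c=1 g=1 h=0 d=1 e=1 clk=1 b=1
t8.Δ2 a=1 f=1 c=1 g=1 h=1 d=1 e=1 clk=1 b=1
t8.Δ3 a=1 f=0 c=0 g=1 h=1 d=1 e=1 clk=1 b=1
t8.Δ4 a=1 f=0 c=1 g=1 h=1 d=1 e=1 clk=1 b=1
t9.Δ0 a=1 f=0 c=1 g=1 h=1 d=1 e=1 clk=1 b=1
t9.Δ1 a=1 f=0 c=1 g=1 h=1 d=1 e=1 clk=0 b=1
t10.Δ0 a=1 f=0 c=1 g=1 h=1 d=1 e=1 clk=0 b=1
t10.Δ1 a=1 f=0 c=1 g=1 h=1 d=1 e=1 clk=1 b=1
t10.Δ2 a=1 f=0 c=1 g=1 h=0 d=1 e=1 clk=1 b=1
t10.Δ3 a=1 f=1 c=0 g=1 h=0 d=1 e=1 clk=1 b=1
t10.Δ4 a=1 f=1 c=1 g=1 h=0 d=1 e=1 clk=1 b=1
t11.Δ0 a=1 f=1 c=1 g=1 h=0 d=1 e=1 clk=1 b=1
t11.Δ1 a=1 f=1 c=1 g=1 h=0 d=1 e=1 clk=0 b=1
t12.Δ0 a=1 f=1 c=1 g=1 h=0 d=1 e=1 clk=0 b=1
t12.Δ1 a=1 f=1 c=1 g=1 h=0 d=1 e=1 clk=1 b=1
t12.Δ2 a=1 f=1 c=1 g=1 h=1 d=1 e=1 clk=1 b=1
t12.Δ3 a=1 f=0 c=0 g=1 h=1 d=1 e=1 clk=1 b=1
t12.Δ4 a=1 f=0 c=1 g=1 h=1 d=1 e=1 clk=1 b=1
t13.Δ0 a=1 f=0 c=1 g=1 h=1 d=1 e=1 clk=1 b=1
t13.Δ1 a=1 f=0 c=1 g=1 h=1 d=1 e=1 clk=0 b=1
t14.Δ0 a=1 f=0 c=1 g=1 h=1 d=1 e=1 clk=0 b=1
t14.Δ1 a=1 f=0 c=1 g=1 h=1 d=1 e=1 clk=1 b=1
t14.Δ2 a=1 f=0 c=1 g=1 h=0 d=1 e=1 clk=1 b=1
t14.Δ3 a=1 f=1 c=0 g=1 h=0 d=1 e=1 clk=1 b=1
t14.Δ4 a=1 f=1 c=1 g=1 h=0 d=1 e=1 clk=1 b=1

1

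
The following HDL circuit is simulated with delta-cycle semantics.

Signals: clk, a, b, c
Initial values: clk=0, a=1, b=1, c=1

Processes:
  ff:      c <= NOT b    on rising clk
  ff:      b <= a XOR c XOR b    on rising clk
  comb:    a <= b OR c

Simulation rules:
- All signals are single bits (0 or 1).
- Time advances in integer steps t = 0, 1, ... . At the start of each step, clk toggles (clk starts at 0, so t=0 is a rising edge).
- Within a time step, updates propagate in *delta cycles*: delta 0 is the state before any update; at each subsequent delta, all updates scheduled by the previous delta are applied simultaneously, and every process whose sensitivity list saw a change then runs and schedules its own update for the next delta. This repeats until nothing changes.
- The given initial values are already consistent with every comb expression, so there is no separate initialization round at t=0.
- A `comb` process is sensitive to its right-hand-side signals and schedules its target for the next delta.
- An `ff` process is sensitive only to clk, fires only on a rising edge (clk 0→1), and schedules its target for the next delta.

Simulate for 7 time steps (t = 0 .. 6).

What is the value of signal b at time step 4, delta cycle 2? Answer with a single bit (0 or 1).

0

t=0 Δ0: c=1 b=1 clk=0 a=1
  Δ1: clk:0→1
  Δ2: c:1→0
  (2Δ to stable)
t=1 Δ0: c=0 b=1 clk=1 a=1
  Δ1: clk:1→0
  (1Δ to stable)
t=2 Δ0: c=0 b=1 clk=0 a=1
  Δ1: clk:0→1
  Δ2: b:1→0
  Δ3: a:1→0
  (3Δ to stable)
t=3 Δ0: c=0 b=0 clk=1 a=0
  Δ1: clk:1→0
  (1Δ to stable)
t=4 Δ0: c=0 b=0 clk=0 a=0
  Δ1: clk:0→1
  Δ2: c:0→1
  Δ3: a:0→1
  (3Δ to stable)
t=5 Δ0: c=1 b=0 clk=1 a=1
  Δ1: clk:1→0
  (1Δ to stable)
t=6 Δ0: c=1 b=0 clk=0 a=1
  Δ1: clk:0→1
  (1Δ to stable)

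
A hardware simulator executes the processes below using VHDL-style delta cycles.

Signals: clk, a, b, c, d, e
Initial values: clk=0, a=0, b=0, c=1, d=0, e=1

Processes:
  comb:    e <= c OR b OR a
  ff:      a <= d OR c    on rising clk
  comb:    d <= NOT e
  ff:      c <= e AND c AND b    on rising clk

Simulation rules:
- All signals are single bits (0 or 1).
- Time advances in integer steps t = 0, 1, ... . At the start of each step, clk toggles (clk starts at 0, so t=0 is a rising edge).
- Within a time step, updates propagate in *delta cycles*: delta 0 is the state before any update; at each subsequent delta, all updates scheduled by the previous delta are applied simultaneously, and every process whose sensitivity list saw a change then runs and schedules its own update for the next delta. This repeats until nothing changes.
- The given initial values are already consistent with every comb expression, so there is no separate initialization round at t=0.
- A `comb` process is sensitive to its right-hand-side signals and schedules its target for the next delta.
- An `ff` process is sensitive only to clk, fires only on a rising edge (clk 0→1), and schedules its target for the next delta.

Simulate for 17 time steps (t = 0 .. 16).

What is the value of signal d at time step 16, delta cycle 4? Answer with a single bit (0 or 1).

t=0 Δ0: b=0 e=1 c=1 d=0 clk=0 a=0
  Δ1: clk:0→1
  Δ2: c:1→0, a:0→1
  (2Δ to stable)
t=1 Δ0: b=0 e=1 c=0 d=0 clk=1 a=1
  Δ1: clk:1→0
  (1Δ to stable)
t=2 Δ0: b=0 e=1 c=0 d=0 clk=0 a=1
  Δ1: clk:0→1
  Δ2: a:1→0
  Δ3: e:1→0
  Δ4: d:0→1
  (4Δ to stable)
t=3 Δ0: b=0 e=0 c=0 d=1 clk=1 a=0
  Δ1: clk:1→0
  (1Δ to stable)
t=4 Δ0: b=0 e=0 c=0 d=1 clk=0 a=0
  Δ1: clk:0→1
  Δ2: a:0→1
  Δ3: e:0→1
  Δ4: d:1→0
  (4Δ to stable)
t=5 Δ0: b=0 e=1 c=0 d=0 clk=1 a=1
  Δ1: clk:1→0
  (1Δ to stable)
t=6 Δ0: b=0 e=1 c=0 d=0 clk=0 a=1
  Δ1: clk:0→1
  Δ2: a:1→0
  Δ3: e:1→0
  Δ4: d:0→1
  (4Δ to stable)
t=7 Δ0: b=0 e=0 c=0 d=1 clk=1 a=0
  Δ1: clk:1→0
  (1Δ to stable)
t=8 Δ0: b=0 e=0 c=0 d=1 clk=0 a=0
  Δ1: clk:0→1
  Δ2: a:0→1
  Δ3: e:0→1
  Δ4: d:1→0
  (4Δ to stable)
t=9 Δ0: b=0 e=1 c=0 d=0 clk=1 a=1
  Δ1: clk:1→0
  (1Δ to stable)
t=10 Δ0: b=0 e=1 c=0 d=0 clk=0 a=1
  Δ1: clk:0→1
  Δ2: a:1→0
  Δ3: e:1→0
  Δ4: d:0→1
  (4Δ to stable)
t=11 Δ0: b=0 e=0 c=0 d=1 clk=1 a=0
  Δ1: clk:1→0
  (1Δ to stable)
t=12 Δ0: b=0 e=0 c=0 d=1 clk=0 a=0
  Δ1: clk:0→1
  Δ2: a:0→1
  Δ3: e:0→1
  Δ4: d:1→0
  (4Δ to stable)
t=13 Δ0: b=0 e=1 c=0 d=0 clk=1 a=1
  Δ1: clk:1→0
  (1Δ to stable)
t=14 Δ0: b=0 e=1 c=0 d=0 clk=0 a=1
  Δ1: clk:0→1
  Δ2: a:1→0
  Δ3: e:1→0
  Δ4: d:0→1
  (4Δ to stable)
t=15 Δ0: b=0 e=0 c=0 d=1 clk=1 a=0
  Δ1: clk:1→0
  (1Δ to stable)
t=16 Δ0: b=0 e=0 c=0 d=1 clk=0 a=0
  Δ1: clk:0→1
  Δ2: a:0→1
  Δ3: e:0→1
  Δ4: d:1→0
  (4Δ to stable)

0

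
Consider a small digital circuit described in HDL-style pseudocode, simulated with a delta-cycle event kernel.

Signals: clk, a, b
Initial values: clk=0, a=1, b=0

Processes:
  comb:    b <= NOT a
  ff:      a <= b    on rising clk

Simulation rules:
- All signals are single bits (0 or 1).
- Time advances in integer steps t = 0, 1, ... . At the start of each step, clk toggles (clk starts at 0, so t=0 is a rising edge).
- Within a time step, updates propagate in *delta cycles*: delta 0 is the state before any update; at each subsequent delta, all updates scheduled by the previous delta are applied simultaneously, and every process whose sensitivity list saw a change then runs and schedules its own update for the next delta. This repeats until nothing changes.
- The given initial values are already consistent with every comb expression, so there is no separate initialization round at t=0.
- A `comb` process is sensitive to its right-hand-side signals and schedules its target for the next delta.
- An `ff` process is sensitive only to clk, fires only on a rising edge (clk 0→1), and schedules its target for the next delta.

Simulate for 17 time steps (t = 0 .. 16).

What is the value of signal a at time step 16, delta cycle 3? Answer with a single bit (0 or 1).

0

t0.Δ0 a=1 clk=0 b=0
t0.Δ1 a=1 clk=1 b=0
t0.Δ2 a=0 clk=1 b=0
t0.Δ3 a=0 clk=1 b=1
t1.Δ0 a=0 clk=1 b=1
t1.Δ1 a=0 clk=0 b=1
t2.Δ0 a=0 clk=0 b=1
t2.Δ1 a=0 clk=1 b=1
t2.Δ2 a=1 clk=1 b=1
t2.Δ3 a=1 clk=1 b=0
t3.Δ0 a=1 clk=1 b=0
t3.Δ1 a=1 clk=0 b=0
t4.Δ0 a=1 clk=0 b=0
t4.Δ1 a=1 clk=1 b=0
t4.Δ2 a=0 clk=1 b=0
t4.Δ3 a=0 clk=1 b=1
t5.Δ0 a=0 clk=1 b=1
t5.Δ1 a=0 clk=0 b=1
t6.Δ0 a=0 clk=0 b=1
t6.Δ1 a=0 clk=1 b=1
t6.Δ2 a=1 clk=1 b=1
t6.Δ3 a=1 clk=1 b=0
t7.Δ0 a=1 clk=1 b=0
t7.Δ1 a=1 clk=0 b=0
t8.Δ0 a=1 clk=0 b=0
t8.Δ1 a=1 clk=1 b=0
t8.Δ2 a=0 clk=1 b=0
t8.Δ3 a=0 clk=1 b=1
t9.Δ0 a=0 clk=1 b=1
t9.Δ1 a=0 clk=0 b=1
t10.Δ0 a=0 clk=0 b=1
t10.Δ1 a=0 clk=1 b=1
t10.Δ2 a=1 clk=1 b=1
t10.Δ3 a=1 clk=1 b=0
t11.Δ0 a=1 clk=1 b=0
t11.Δ1 a=1 clk=0 b=0
t12.Δ0 a=1 clk=0 b=0
t12.Δ1 a=1 clk=1 b=0
t12.Δ2 a=0 clk=1 b=0
t12.Δ3 a=0 clk=1 b=1
t13.Δ0 a=0 clk=1 b=1
t13.Δ1 a=0 clk=0 b=1
t14.Δ0 a=0 clk=0 b=1
t14.Δ1 a=0 clk=1 b=1
t14.Δ2 a=1 clk=1 b=1
t14.Δ3 a=1 clk=1 b=0
t15.Δ0 a=1 clk=1 b=0
t15.Δ1 a=1 clk=0 b=0
t16.Δ0 a=1 clk=0 b=0
t16.Δ1 a=1 clk=1 b=0
t16.Δ2 a=0 clk=1 b=0
t16.Δ3 a=0 clk=1 b=1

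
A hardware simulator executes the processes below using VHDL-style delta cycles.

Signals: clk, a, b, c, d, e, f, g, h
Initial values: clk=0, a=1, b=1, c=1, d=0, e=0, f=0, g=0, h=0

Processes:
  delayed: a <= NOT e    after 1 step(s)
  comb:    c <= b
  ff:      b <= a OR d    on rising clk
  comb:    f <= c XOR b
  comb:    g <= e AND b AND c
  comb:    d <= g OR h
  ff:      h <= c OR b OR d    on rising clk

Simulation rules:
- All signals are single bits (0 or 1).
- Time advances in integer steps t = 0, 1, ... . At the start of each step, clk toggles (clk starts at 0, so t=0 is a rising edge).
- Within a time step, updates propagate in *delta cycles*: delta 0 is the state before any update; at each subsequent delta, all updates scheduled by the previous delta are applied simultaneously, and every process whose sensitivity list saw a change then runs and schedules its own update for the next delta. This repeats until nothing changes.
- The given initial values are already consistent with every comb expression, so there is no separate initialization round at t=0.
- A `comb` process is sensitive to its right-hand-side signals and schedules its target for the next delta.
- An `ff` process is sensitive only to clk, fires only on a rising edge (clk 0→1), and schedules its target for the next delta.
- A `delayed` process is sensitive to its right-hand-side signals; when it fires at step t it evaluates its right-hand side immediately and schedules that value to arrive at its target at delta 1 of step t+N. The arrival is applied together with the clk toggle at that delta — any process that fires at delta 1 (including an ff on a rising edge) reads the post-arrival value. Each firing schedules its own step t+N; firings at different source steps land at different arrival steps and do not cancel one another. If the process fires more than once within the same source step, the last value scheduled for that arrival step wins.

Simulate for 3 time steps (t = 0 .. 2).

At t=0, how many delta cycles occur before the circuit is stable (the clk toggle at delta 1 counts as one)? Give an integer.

3

t0.Δ0 d=0 a=1 g=0 e=0 h=0 clk=0 c=1 b=1 f=0
t0.Δ1 d=0 a=1 g=0 e=0 h=0 clk=1 c=1 b=1 f=0
t0.Δ2 d=0 a=1 g=0 e=0 h=1 clk=1 c=1 b=1 f=0
t0.Δ3 d=1 a=1 g=0 e=0 h=1 clk=1 c=1 b=1 f=0
t1.Δ0 d=1 a=1 g=0 e=0 h=1 clk=1 c=1 b=1 f=0
t1.Δ1 d=1 a=1 g=0 e=0 h=1 clk=0 c=1 b=1 f=0
t2.Δ0 d=1 a=1 g=0 e=0 h=1 clk=0 c=1 b=1 f=0
t2.Δ1 d=1 a=1 g=0 e=0 h=1 clk=1 c=1 b=1 f=0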